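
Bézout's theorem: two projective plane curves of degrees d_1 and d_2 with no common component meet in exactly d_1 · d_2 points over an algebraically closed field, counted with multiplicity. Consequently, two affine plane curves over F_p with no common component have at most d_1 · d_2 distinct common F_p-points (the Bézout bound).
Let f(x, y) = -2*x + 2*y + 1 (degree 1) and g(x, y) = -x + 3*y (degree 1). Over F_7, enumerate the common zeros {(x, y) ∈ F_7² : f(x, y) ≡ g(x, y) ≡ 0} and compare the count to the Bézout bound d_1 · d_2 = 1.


Common zeros: {(6, 2)}; count = 1; Bézout bound = 1.

deg(f) = 1, deg(g) = 1, so Bézout bound = 1.
Scan x ∈ F_7. For each x, list the y ∈ F_7 with f(x, y) ≡ 0 and those with g(x, y) ≡ 0 (mod 7); the common zeros in that column are the intersection.
  x = 0: f ≡ 0 at y ∈ {3}; g ≡ 0 at y ∈ {0}; common: ∅.
  x = 1: f ≡ 0 at y ∈ {4}; g ≡ 0 at y ∈ {5}; common: ∅.
  x = 2: f ≡ 0 at y ∈ {5}; g ≡ 0 at y ∈ {3}; common: ∅.
  x = 3: f ≡ 0 at y ∈ {6}; g ≡ 0 at y ∈ {1}; common: ∅.
  x = 4: f ≡ 0 at y ∈ {0}; g ≡ 0 at y ∈ {6}; common: ∅.
  x = 5: f ≡ 0 at y ∈ {1}; g ≡ 0 at y ∈ {4}; common: ∅.
  x = 6: f ≡ 0 at y ∈ {2}; g ≡ 0 at y ∈ {2}; common: {2}.
Collecting: common zeros = {(6, 2)}, so the count is 1.
Comparison with the Bézout bound: 1 ≤ 1 = deg(f)·deg(g), as expected for curves with no common component (the bound is attained).


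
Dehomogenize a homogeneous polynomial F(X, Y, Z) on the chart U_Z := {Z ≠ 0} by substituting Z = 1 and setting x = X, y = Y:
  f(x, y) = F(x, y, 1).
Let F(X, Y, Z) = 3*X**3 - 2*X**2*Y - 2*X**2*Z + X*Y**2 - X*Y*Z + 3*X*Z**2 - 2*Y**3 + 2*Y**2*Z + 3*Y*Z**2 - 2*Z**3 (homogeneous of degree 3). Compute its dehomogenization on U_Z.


f(x, y) = 3*x**3 - 2*x**2*y - 2*x**2 + x*y**2 - x*y + 3*x - 2*y**3 + 2*y**2 + 3*y - 2

On U_Z we set Z = 1. Each monomial c·X^i·Y^j·Z^k in F becomes c·x^i·y^j·1^k = c·x^i·y^j.
Substituting Z = 1: F(X, Y, 1) = 3*x**3 - 2*x**2*y - 2*x**2 + x*y**2 - x*y + 3*x - 2*y**3 + 2*y**2 + 3*y - 2.
Note: deg(f) ≤ deg(F) = 3; strict inequality happens when F is divisible by Z (lost terms).


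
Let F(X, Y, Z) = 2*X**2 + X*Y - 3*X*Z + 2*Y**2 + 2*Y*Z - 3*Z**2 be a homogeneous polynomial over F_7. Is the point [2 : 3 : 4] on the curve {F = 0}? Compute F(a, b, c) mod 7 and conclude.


F(2,3,4) ≡ 5 (mod 7); P is NOT on the curve.

Evaluate F(2, 3, 4) term-by-term (mod 7).
  2*X**2 ↦ 2·4·1·1 = 8
  X*Y ↦ 1·2·3·1 = 6
  -3*X*Z ↦ -3·2·1·4 = -24
  2*Y**2 ↦ 2·1·9·1 = 18
  2*Y*Z ↦ 2·1·3·4 = 24
  -3*Z**2 ↦ -3·1·1·16 = -48
Sum: F(2, 3, 4) = (8) + (6) + (-24) + (18) + (24) + (-48) = -16.
Reducing mod 7: -16 ≡ 5 (mod 7).
Since F(a, b, c) ≡ 5 ≠ 0 (mod 7), P does NOT lie on the curve.


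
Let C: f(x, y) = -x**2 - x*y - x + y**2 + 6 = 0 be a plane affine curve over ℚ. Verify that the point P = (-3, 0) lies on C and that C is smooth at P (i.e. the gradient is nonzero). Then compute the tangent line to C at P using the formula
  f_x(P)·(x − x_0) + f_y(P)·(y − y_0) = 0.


Tangent line at P: 5*x + 3*y + 15 = 0.

Step 1: f(-3, 0) = 0, so P lies on C.
Step 2: partial derivatives
  f_x(x, y) = -2*x - y - 1, f_y(x, y) = -x + 2*y.
  f_x(P) = 5, f_y(P) = 3 (gradient nonzero, so P is smooth).
Step 3: tangent line at P: 5·(x − -3) + 3·(y − 0) = 0.
Expanding: 5*x + 3*y + 15 = 0.


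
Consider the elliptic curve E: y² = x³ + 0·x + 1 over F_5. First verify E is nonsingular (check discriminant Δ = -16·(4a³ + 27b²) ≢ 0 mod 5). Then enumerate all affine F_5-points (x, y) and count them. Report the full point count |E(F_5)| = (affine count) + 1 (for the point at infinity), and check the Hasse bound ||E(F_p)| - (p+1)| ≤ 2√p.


Affine points = {(0, 1), (0, 4), (2, 2), (2, 3), (4, 0)}; affine count = 5; |E(F_5)| = 6.

Discriminant check: Δ ∝ 4a³ + 27b² = 4·0³ + 27·1² = 4·0 + 27·1 ≡ 2 (mod 5). Nonzero ⇒ E is nonsingular.
For each x ∈ F_5, compute rhs = x³ + 0·x + 1 mod 5, then count y ∈ F_5 with y² ≡ rhs.
  x = 0: rhs = 1, matching y values: 1, 4 (2 points).
  x = 1: rhs = 2, matching y values: none (0 points).
  x = 2: rhs = 4, matching y values: 2, 3 (2 points).
  x = 3: rhs = 3, matching y values: none (0 points).
  x = 4: rhs = 0, matching y values: 0 (1 points).
Total affine count: 5.
Full point count |E(F_5)| = 5 + 1 = 6.
Hasse bound: |6 − (5+1)| = |0| = 0 ≤ 2√5 ≈ 4.4721 ✓.


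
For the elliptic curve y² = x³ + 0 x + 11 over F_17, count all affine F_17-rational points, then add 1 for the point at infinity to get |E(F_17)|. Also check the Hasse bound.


Affine points = {(2, 6), (2, 11), (3, 2), (3, 15), (5, 0), (8, 8), (8, 9), (9, 3), (9, 14), (10, 5), (10, 12), (11, 4), (11, 13), (13, 7), (13, 10), (14, 1), (14, 16)}; affine count = 17; |E(F_17)| = 18.

Discriminant check: Δ ∝ 4a³ + 27b² = 4·0³ + 27·11² = 4·0 + 27·121 ≡ 3 (mod 17). Nonzero ⇒ E is nonsingular.
For each x ∈ F_17, compute rhs = x³ + 0·x + 11 mod 17, then count y ∈ F_17 with y² ≡ rhs.
  x = 0: rhs = 11, matching y values: none (0 points).
  x = 1: rhs = 12, matching y values: none (0 points).
  x = 2: rhs = 2, matching y values: 6, 11 (2 points).
  x = 3: rhs = 4, matching y values: 2, 15 (2 points).
  x = 4: rhs = 7, matching y values: none (0 points).
  x = 5: rhs = 0, matching y values: 0 (1 points).
  x = 6: rhs = 6, matching y values: none (0 points).
  x = 7: rhs = 14, matching y values: none (0 points).
  x = 8: rhs = 13, matching y values: 8, 9 (2 points).
  x = 9: rhs = 9, matching y values: 3, 14 (2 points).
  x = 10: rhs = 8, matching y values: 5, 12 (2 points).
  x = 11: rhs = 16, matching y values: 4, 13 (2 points).
  x = 12: rhs = 5, matching y values: none (0 points).
  x = 13: rhs = 15, matching y values: 7, 10 (2 points).
  x = 14: rhs = 1, matching y values: 1, 16 (2 points).
  x = 15: rhs = 3, matching y values: none (0 points).
  x = 16: rhs = 10, matching y values: none (0 points).
Total affine count: 17.
Full point count |E(F_17)| = 17 + 1 = 18.
Hasse bound: |18 − (17+1)| = |0| = 0 ≤ 2√17 ≈ 8.2462 ✓.


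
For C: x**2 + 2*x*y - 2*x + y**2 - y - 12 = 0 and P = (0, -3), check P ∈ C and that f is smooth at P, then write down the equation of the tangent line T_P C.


Tangent line at P: -8*x - 7*y - 21 = 0.

Step 1: f(0, -3) = 0, so P lies on C.
Step 2: partial derivatives
  f_x(x, y) = 2*x + 2*y - 2, f_y(x, y) = 2*x + 2*y - 1.
  f_x(P) = -8, f_y(P) = -7 (gradient nonzero, so P is smooth).
Step 3: tangent line at P: -8·(x − 0) + -7·(y − -3) = 0.
Expanding: -8*x - 7*y - 21 = 0.


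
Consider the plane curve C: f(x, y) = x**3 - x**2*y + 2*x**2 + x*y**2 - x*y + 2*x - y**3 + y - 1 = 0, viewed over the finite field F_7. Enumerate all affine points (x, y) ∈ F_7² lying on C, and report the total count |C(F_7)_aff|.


Affine F_7-points: {(0, 2), (1, 6), (5, 4), (6, 3), (6, 5)}; count = 5.

For each of the 49 pairs (x, y) ∈ F_7², evaluate f(x, y) mod 7. Record the zeros.
  x = 0: [0↦6, 1↦6, 2↦0, 3↦3, 4↦2, 5↦5, 6↦6]  zeros at y ∈ {2}
  x = 1: [0↦4, 1↦3, 2↦5, 3↦4, 4↦1, 5↦4, 6↦0]  zeros at y ∈ {6}
  x = 2: [0↦5, 1↦1, 2↦2, 3↦2, 4↦2, 5↦3, 6↦6]  zeros at y ∈ ∅
  x = 3: [0↦1, 1↦6, 2↦4, 3↦3, 4↦4, 5↦1, 6↦2]  zeros at y ∈ ∅
  x = 4: [0↦5, 1↦3, 2↦3, 3↦6, 4↦6, 5↦4, 6↦1]  zeros at y ∈ ∅
  x = 5: [0↦2, 1↦5, 2↦5, 3↦3, 4↦0, 5↦4, 6↦2]  zeros at y ∈ {4}
  x = 6: [0↦5, 1↦4, 2↦2, 3↦0, 4↦6, 5↦0, 6↦4]  zeros at y ∈ {3, 5}
Collecting zeros: affine points = {(0, 2), (1, 6), (5, 4), (6, 3), (6, 5)}.
Total count |C(F_7)_aff| = 5.


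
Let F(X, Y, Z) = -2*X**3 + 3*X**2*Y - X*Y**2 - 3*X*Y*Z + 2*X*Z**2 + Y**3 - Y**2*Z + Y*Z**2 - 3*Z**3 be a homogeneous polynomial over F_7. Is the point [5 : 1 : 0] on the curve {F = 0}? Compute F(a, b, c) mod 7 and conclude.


F(5,1,0) ≡ 3 (mod 7); P is NOT on the curve.

Evaluate F(5, 1, 0) term-by-term (mod 7).
  -2*X**3 ↦ -2·125·1·1 = -250
  3*X**2*Y ↦ 3·25·1·1 = 75
  -X*Y**2 ↦ -1·5·1·1 = -5
  -3*X*Y*Z ↦ -3·5·1·0 = 0
  2*X*Z**2 ↦ 2·5·1·0 = 0
  Y**3 ↦ 1·1·1·1 = 1
  -Y**2*Z ↦ -1·1·1·0 = 0
  Y*Z**2 ↦ 1·1·1·0 = 0
  -3*Z**3 ↦ -3·1·1·0 = 0
Sum: F(5, 1, 0) = (-250) + (75) + (-5) + (0) + (0) + (1) + (0) + (0) + (0) = -179.
Reducing mod 7: -179 ≡ 3 (mod 7).
Since F(a, b, c) ≡ 3 ≠ 0 (mod 7), P does NOT lie on the curve.


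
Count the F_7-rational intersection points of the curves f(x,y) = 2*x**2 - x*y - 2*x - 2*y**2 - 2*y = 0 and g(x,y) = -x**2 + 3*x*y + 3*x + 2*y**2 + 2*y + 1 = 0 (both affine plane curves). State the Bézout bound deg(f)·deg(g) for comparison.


Common zeros: {(1, 2)}; count = 1; Bézout bound = 4.

deg(f) = 2, deg(g) = 2, so Bézout bound = 4.
Scan x ∈ F_7. For each x, list the y ∈ F_7 with f(x, y) ≡ 0 and those with g(x, y) ≡ 0 (mod 7); the common zeros in that column are the intersection.
  x = 0: f ≡ 0 at y ∈ {0, 6}; g ≡ 0 at y ∈ ∅; common: ∅.
  x = 1: f ≡ 0 at y ∈ {0, 2}; g ≡ 0 at y ∈ {2, 6}; common: {2}.
  x = 2: f ≡ 0 at y ∈ ∅; g ≡ 0 at y ∈ ∅; common: ∅.
  x = 3: f ≡ 0 at y ∈ {3, 5}; g ≡ 0 at y ∈ {1, 4}; common: ∅.
  x = 4: f ≡ 0 at y ∈ {5, 6}; g ≡ 0 at y ∈ ∅; common: ∅.
  x = 5: f ≡ 0 at y ∈ ∅; g ≡ 0 at y ∈ {4, 5}; common: ∅.
  x = 6: f ≡ 0 at y ∈ ∅; g ≡ 0 at y ∈ {5, 6}; common: ∅.
Collecting: common zeros = {(1, 2)}, so the count is 1.
Comparison with the Bézout bound: 1 ≤ 4 = deg(f)·deg(g), as expected for curves with no common component (the affine F_7-count falls short of the bound because intersections may lie at infinity, over extension fields, or carry multiplicity).


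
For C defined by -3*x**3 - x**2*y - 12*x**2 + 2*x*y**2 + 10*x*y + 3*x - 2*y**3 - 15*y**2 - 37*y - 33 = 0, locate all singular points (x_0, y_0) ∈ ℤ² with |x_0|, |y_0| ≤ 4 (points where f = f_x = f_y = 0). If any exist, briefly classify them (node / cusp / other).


Singular points: {(-1, -3)}; classification: cusp.

Compute partial derivatives:
  f_x = -9*x**2 - 2*x*y - 24*x + 2*y**2 + 10*y + 3.
  f_y = -x**2 + 4*x*y + 10*x - 6*y**2 - 30*y - 37.
Scan x_0 ∈ {−4, ..., 4}. For each x_0, f_y(x_0, y) is a polynomial in y; find its integer roots y ∈ {−4, ..., 4}, then test f_x and f at those candidates.
  x = -4: f_y(-4, y) = -6*y**2 - 46*y - 93; no integer root y with |y| ≤ 4.
  x = -3: f_y(-3, y) = -6*y**2 - 42*y - 76; no integer root y with |y| ≤ 4.
  x = -2: f_y(-2, y) = -6*y**2 - 38*y - 61; no integer root y with |y| ≤ 4.
  x = -1: f_y(-1, y) = -6*y**2 - 34*y - 48; vanishes at y ∈ {-3}. (-1, -3): f_x = 0, f = 0 — SINGULAR.
  x = 0: f_y(0, y) = -6*y**2 - 30*y - 37; no integer root y with |y| ≤ 4.
  x = 1: f_y(1, y) = -6*y**2 - 26*y - 28; vanishes at y ∈ {-2}. (1, -2): f_x = -38 ≠ 0.
  x = 2: f_y(2, y) = -6*y**2 - 22*y - 21; no integer root y with |y| ≤ 4.
  x = 3: f_y(3, y) = -6*y**2 - 18*y - 16; no integer root y with |y| ≤ 4.
  x = 4: f_y(4, y) = -6*y**2 - 14*y - 13; no integer root y with |y| ≤ 4.
Only singular point on the grid: (-1, -3).
Classify: substitute x = -1 + u, y = -3 + v and expand: f = -3*u**3 - u**2*v + 2*u*v**2 - 2*v**3 + v**2.
No constant or linear terms (consistent with a singular point). Quadratic part: v**2. Cubic part: -3*u**3 - u**2*v + 2*u*v**2 - 2*v**3.
The quadratic part v**2 is a perfect square, so there is a single (double) tangent line v = 0, i.e. y = -3. Restricting the cubic part to that line (v = 0) leaves -3*u**3 ≠ 0, so f is not divisible by v and the branch is v² ≈ 3*u**3 to lowest order — this is a cusp.
Classification: cusp.


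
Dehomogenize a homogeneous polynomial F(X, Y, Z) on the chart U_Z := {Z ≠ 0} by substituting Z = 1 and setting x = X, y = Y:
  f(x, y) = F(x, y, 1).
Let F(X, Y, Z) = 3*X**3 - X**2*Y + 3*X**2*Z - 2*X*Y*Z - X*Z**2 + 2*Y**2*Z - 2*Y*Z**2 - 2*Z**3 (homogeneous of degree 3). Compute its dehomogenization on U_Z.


f(x, y) = 3*x**3 - x**2*y + 3*x**2 - 2*x*y - x + 2*y**2 - 2*y - 2

On U_Z we set Z = 1. Each monomial c·X^i·Y^j·Z^k in F becomes c·x^i·y^j·1^k = c·x^i·y^j.
Substituting Z = 1: F(X, Y, 1) = 3*x**3 - x**2*y + 3*x**2 - 2*x*y - x + 2*y**2 - 2*y - 2.
Note: deg(f) ≤ deg(F) = 3; strict inequality happens when F is divisible by Z (lost terms).


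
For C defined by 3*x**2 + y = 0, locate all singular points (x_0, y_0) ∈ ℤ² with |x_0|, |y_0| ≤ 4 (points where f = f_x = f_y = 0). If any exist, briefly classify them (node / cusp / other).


No singular points in the scanned grid; C is smooth there.

Compute partial derivatives:
  f_x = 6*x.
  f_y = 1.
f_y = 1 is a nonzero constant, so f_y never vanishes: no point (x, y) can satisfy f = f_x = f_y = 0. In particular no (x, y) ∈ {−4, ..., 4}² is singular; the curve is smooth.


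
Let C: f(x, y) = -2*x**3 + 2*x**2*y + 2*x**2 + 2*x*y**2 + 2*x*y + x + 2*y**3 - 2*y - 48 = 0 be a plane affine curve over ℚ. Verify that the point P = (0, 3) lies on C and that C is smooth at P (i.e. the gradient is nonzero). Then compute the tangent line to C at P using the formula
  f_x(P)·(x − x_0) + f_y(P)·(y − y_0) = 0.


Tangent line at P: 25*x + 52*y - 156 = 0.

Step 1: f(0, 3) = 0, so P lies on C.
Step 2: partial derivatives
  f_x(x, y) = -6*x**2 + 4*x*y + 4*x + 2*y**2 + 2*y + 1, f_y(x, y) = 2*x**2 + 4*x*y + 2*x + 6*y**2 - 2.
  f_x(P) = 25, f_y(P) = 52 (gradient nonzero, so P is smooth).
Step 3: tangent line at P: 25·(x − 0) + 52·(y − 3) = 0.
Expanding: 25*x + 52*y - 156 = 0.


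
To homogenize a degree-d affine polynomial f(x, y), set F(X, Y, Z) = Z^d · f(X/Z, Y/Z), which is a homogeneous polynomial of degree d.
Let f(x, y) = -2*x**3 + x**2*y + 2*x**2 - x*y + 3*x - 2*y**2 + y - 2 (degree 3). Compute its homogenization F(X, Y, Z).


F(X, Y, Z) = -2*X**3 + X**2*Y + 2*X**2*Z - X*Y*Z + 3*X*Z**2 - 2*Y**2*Z + Y*Z**2 - 2*Z**3

deg(f) = 3.
Substitute x = X/Z, y = Y/Z into f, then multiply by Z^3.
  monomial -2·x^3·y^0 ↦ -2·X^3·Y^0·Z^0.
  monomial 1·x^2·y^1 ↦ 1·X^2·Y^1·Z^0.
  monomial 2·x^2·y^0 ↦ 2·X^2·Y^0·Z^1.
  monomial -1·x^1·y^1 ↦ -1·X^1·Y^1·Z^1.
  monomial 3·x^1·y^0 ↦ 3·X^1·Y^0·Z^2.
  monomial -2·x^0·y^2 ↦ -2·X^0·Y^2·Z^1.
  monomial 1·x^0·y^1 ↦ 1·X^0·Y^1·Z^2.
  monomial -2·x^0·y^0 ↦ -2·X^0·Y^0·Z^3.
Collecting: F(X, Y, Z) = -2*X**3 + X**2*Y + 2*X**2*Z - X*Y*Z + 3*X*Z**2 - 2*Y**2*Z + Y*Z**2 - 2*Z**3.


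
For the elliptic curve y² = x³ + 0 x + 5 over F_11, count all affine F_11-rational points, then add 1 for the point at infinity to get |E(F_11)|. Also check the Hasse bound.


Affine points = {(0, 4), (0, 7), (4, 5), (4, 6), (5, 3), (5, 8), (6, 1), (6, 10), (8, 0), (10, 2), (10, 9)}; affine count = 11; |E(F_11)| = 12.

Discriminant check: Δ ∝ 4a³ + 27b² = 4·0³ + 27·5² = 4·0 + 27·25 ≡ 4 (mod 11). Nonzero ⇒ E is nonsingular.
For each x ∈ F_11, compute rhs = x³ + 0·x + 5 mod 11, then count y ∈ F_11 with y² ≡ rhs.
  x = 0: rhs = 5, matching y values: 4, 7 (2 points).
  x = 1: rhs = 6, matching y values: none (0 points).
  x = 2: rhs = 2, matching y values: none (0 points).
  x = 3: rhs = 10, matching y values: none (0 points).
  x = 4: rhs = 3, matching y values: 5, 6 (2 points).
  x = 5: rhs = 9, matching y values: 3, 8 (2 points).
  x = 6: rhs = 1, matching y values: 1, 10 (2 points).
  x = 7: rhs = 7, matching y values: none (0 points).
  x = 8: rhs = 0, matching y values: 0 (1 points).
  x = 9: rhs = 8, matching y values: none (0 points).
  x = 10: rhs = 4, matching y values: 2, 9 (2 points).
Total affine count: 11.
Full point count |E(F_11)| = 11 + 1 = 12.
Hasse bound: |12 − (11+1)| = |0| = 0 ≤ 2√11 ≈ 6.6332 ✓.


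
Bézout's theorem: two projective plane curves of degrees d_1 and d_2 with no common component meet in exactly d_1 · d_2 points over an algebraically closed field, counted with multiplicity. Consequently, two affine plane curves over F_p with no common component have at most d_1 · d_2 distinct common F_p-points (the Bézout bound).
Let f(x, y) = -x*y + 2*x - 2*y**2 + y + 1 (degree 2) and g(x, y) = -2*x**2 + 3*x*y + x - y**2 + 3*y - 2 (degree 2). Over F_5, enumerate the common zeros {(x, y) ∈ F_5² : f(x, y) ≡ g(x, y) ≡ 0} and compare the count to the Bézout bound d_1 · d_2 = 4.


Common zeros: {(0, 1), (0, 2), (1, 2)}; count = 3; Bézout bound = 4.

deg(f) = 2, deg(g) = 2, so Bézout bound = 4.
Scan x ∈ F_5. For each x, list the y ∈ F_5 with f(x, y) ≡ 0 and those with g(x, y) ≡ 0 (mod 5); the common zeros in that column are the intersection.
  x = 0: f ≡ 0 at y ∈ {1, 2}; g ≡ 0 at y ∈ {1, 2}; common: {1, 2}.
  x = 1: f ≡ 0 at y ∈ {2, 3}; g ≡ 0 at y ∈ {2, 4}; common: {2}.
  x = 2: f ≡ 0 at y ∈ {0, 2}; g ≡ 0 at y ∈ {1, 3}; common: ∅.
  x = 3: f ≡ 0 at y ∈ {2}; g ≡ 0 at y ∈ {3, 4}; common: ∅.
  x = 4: f ≡ 0 at y ∈ {2, 4}; g ≡ 0 at y ∈ {0}; common: ∅.
Collecting: common zeros = {(0, 1), (0, 2), (1, 2)}, so the count is 3.
Comparison with the Bézout bound: 3 ≤ 4 = deg(f)·deg(g), as expected for curves with no common component (the affine F_5-count falls short of the bound because intersections may lie at infinity, over extension fields, or carry multiplicity).


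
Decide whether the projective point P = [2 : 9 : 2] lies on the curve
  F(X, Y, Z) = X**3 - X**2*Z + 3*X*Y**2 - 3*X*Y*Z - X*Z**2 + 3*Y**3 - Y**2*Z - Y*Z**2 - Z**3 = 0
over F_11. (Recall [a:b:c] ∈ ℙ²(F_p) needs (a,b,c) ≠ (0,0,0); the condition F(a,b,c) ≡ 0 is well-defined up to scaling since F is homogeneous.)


F(2,9,2) ≡ 8 (mod 11); P is NOT on the curve.

Evaluate F(2, 9, 2) term-by-term (mod 11).
  X**3 ↦ 1·8·1·1 = 8
  -X**2*Z ↦ -1·4·1·2 = -8
  3*X*Y**2 ↦ 3·2·81·1 = 486
  -3*X*Y*Z ↦ -3·2·9·2 = -108
  -X*Z**2 ↦ -1·2·1·4 = -8
  3*Y**3 ↦ 3·1·729·1 = 2187
  -Y**2*Z ↦ -1·1·81·2 = -162
  -Y*Z**2 ↦ -1·1·9·4 = -36
  -Z**3 ↦ -1·1·1·8 = -8
Sum: F(2, 9, 2) = (8) + (-8) + (486) + (-108) + (-8) + (2187) + (-162) + (-36) + (-8) = 2351.
Reducing mod 11: 2351 ≡ 8 (mod 11).
Since F(a, b, c) ≡ 8 ≠ 0 (mod 11), P does NOT lie on the curve.


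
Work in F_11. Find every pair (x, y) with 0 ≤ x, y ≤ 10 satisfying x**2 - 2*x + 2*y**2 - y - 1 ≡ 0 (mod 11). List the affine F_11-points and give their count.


Affine F_11-points: {(0, 1), (0, 5), (2, 1), (2, 5), (4, 3), (6, 8), (6, 9), (7, 8), (7, 9), (9, 3)}; count = 10.

For each of the 121 pairs (x, y) ∈ F_11², evaluate f(x, y) mod 11. Record the zeros.
  x = 0: [0↦10, 1↦0, 2↦5, 3↦3, 4↦5, 5↦0, 6↦10, 7↦2, 8↦9, 9↦9, 10↦2]  zeros at y ∈ {1, 5}
  x = 1: [0↦9, 1↦10, 2↦4, 3↦2, 4↦4, 5↦10, 6↦9, 7↦1, 8↦8, 9↦8, 10↦1]  zeros at y ∈ ∅
  x = 2: [0↦10, 1↦0, 2↦5, 3↦3, 4↦5, 5↦0, 6↦10, 7↦2, 8↦9, 9↦9, 10↦2]  zeros at y ∈ {1, 5}
  x = 3: [0↦2, 1↦3, 2↦8, 3↦6, 4↦8, 5↦3, 6↦2, 7↦5, 8↦1, 9↦1, 10↦5]  zeros at y ∈ ∅
  x = 4: [0↦7, 1↦8, 2↦2, 3↦0, 4↦2, 5↦8, 6↦7, 7↦10, 8↦6, 9↦6, 10↦10]  zeros at y ∈ {3}
  x = 5: [0↦3, 1↦4, 2↦9, 3↦7, 4↦9, 5↦4, 6↦3, 7↦6, 8↦2, 9↦2, 10↦6]  zeros at y ∈ ∅
  x = 6: [0↦1, 1↦2, 2↦7, 3↦5, 4↦7, 5↦2, 6↦1, 7↦4, 8↦0, 9↦0, 10↦4]  zeros at y ∈ {8, 9}
  x = 7: [0↦1, 1↦2, 2↦7, 3↦5, 4↦7, 5↦2, 6↦1, 7↦4, 8↦0, 9↦0, 10↦4]  zeros at y ∈ {8, 9}
  x = 8: [0↦3, 1↦4, 2↦9, 3↦7, 4↦9, 5↦4, 6↦3, 7↦6, 8↦2, 9↦2, 10↦6]  zeros at y ∈ ∅
  x = 9: [0↦7, 1↦8, 2↦2, 3↦0, 4↦2, 5↦8, 6↦7, 7↦10, 8↦6, 9↦6, 10↦10]  zeros at y ∈ {3}
  x = 10: [0↦2, 1↦3, 2↦8, 3↦6, 4↦8, 5↦3, 6↦2, 7↦5, 8↦1, 9↦1, 10↦5]  zeros at y ∈ ∅
Collecting zeros: affine points = {(0, 1), (0, 5), (2, 1), (2, 5), (4, 3), (6, 8), (6, 9), (7, 8), (7, 9), (9, 3)}.
Total count |C(F_11)_aff| = 10.


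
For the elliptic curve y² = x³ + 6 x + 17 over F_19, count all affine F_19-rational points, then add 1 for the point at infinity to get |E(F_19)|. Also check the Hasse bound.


Affine points = {(0, 6), (0, 13), (1, 9), (1, 10), (3, 9), (3, 10), (5, 1), (5, 18), (8, 8), (8, 11), (15, 9), (15, 10), (17, 4), (17, 15)}; affine count = 14; |E(F_19)| = 15.

Discriminant check: Δ ∝ 4a³ + 27b² = 4·6³ + 27·17² = 4·216 + 27·289 ≡ 3 (mod 19). Nonzero ⇒ E is nonsingular.
For each x ∈ F_19, compute rhs = x³ + 6·x + 17 mod 19, then count y ∈ F_19 with y² ≡ rhs.
  x = 0: rhs = 17, matching y values: 6, 13 (2 points).
  x = 1: rhs = 5, matching y values: 9, 10 (2 points).
  x = 2: rhs = 18, matching y values: none (0 points).
  x = 3: rhs = 5, matching y values: 9, 10 (2 points).
  x = 4: rhs = 10, matching y values: none (0 points).
  x = 5: rhs = 1, matching y values: 1, 18 (2 points).
  x = 6: rhs = 3, matching y values: none (0 points).
  x = 7: rhs = 3, matching y values: none (0 points).
  x = 8: rhs = 7, matching y values: 8, 11 (2 points).
  x = 9: rhs = 2, matching y values: none (0 points).
  x = 10: rhs = 13, matching y values: none (0 points).
  x = 11: rhs = 8, matching y values: none (0 points).
  x = 12: rhs = 12, matching y values: none (0 points).
  x = 13: rhs = 12, matching y values: none (0 points).
  x = 14: rhs = 14, matching y values: none (0 points).
  x = 15: rhs = 5, matching y values: 9, 10 (2 points).
  x = 16: rhs = 10, matching y values: none (0 points).
  x = 17: rhs = 16, matching y values: 4, 15 (2 points).
  x = 18: rhs = 10, matching y values: none (0 points).
Total affine count: 14.
Full point count |E(F_19)| = 14 + 1 = 15.
Hasse bound: |15 − (19+1)| = |-5| = 5 ≤ 2√19 ≈ 8.7178 ✓.


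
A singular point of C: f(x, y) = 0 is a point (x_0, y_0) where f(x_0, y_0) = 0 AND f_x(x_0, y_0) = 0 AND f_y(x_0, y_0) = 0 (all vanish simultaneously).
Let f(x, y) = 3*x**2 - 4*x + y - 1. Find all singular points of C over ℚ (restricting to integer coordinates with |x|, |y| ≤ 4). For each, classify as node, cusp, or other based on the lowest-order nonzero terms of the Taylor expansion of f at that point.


No singular points in the scanned grid; C is smooth there.

Compute partial derivatives:
  f_x = 6*x - 4.
  f_y = 1.
f_y = 1 is a nonzero constant, so f_y never vanishes: no point (x, y) can satisfy f = f_x = f_y = 0. In particular no (x, y) ∈ {−4, ..., 4}² is singular; the curve is smooth.


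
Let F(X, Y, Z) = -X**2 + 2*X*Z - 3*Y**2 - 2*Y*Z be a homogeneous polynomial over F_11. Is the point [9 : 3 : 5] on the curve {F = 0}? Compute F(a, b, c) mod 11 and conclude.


F(9,3,5) ≡ 7 (mod 11); P is NOT on the curve.

Evaluate F(9, 3, 5) term-by-term (mod 11).
  -X**2 ↦ -1·81·1·1 = -81
  2*X*Z ↦ 2·9·1·5 = 90
  -3*Y**2 ↦ -3·1·9·1 = -27
  -2*Y*Z ↦ -2·1·3·5 = -30
Sum: F(9, 3, 5) = (-81) + (90) + (-27) + (-30) = -48.
Reducing mod 11: -48 ≡ 7 (mod 11).
Since F(a, b, c) ≡ 7 ≠ 0 (mod 11), P does NOT lie on the curve.


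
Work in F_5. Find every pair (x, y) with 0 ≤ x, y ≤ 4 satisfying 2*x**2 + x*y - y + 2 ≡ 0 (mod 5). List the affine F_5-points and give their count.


Affine F_5-points: {(0, 2), (2, 0), (3, 0), (4, 2)}; count = 4.

For each of the 25 pairs (x, y) ∈ F_5², evaluate f(x, y) mod 5. Record the zeros.
  x = 0: [0↦2, 1↦1, 2↦0, 3↦4, 4↦3]  zeros at y ∈ {2}
  x = 1: [0↦4, 1↦4, 2↦4, 3↦4, 4↦4]  zeros at y ∈ ∅
  x = 2: [0↦0, 1↦1, 2↦2, 3↦3, 4↦4]  zeros at y ∈ {0}
  x = 3: [0↦0, 1↦2, 2↦4, 3↦1, 4↦3]  zeros at y ∈ {0}
  x = 4: [0↦4, 1↦2, 2↦0, 3↦3, 4↦1]  zeros at y ∈ {2}
Collecting zeros: affine points = {(0, 2), (2, 0), (3, 0), (4, 2)}.
Total count |C(F_5)_aff| = 4.


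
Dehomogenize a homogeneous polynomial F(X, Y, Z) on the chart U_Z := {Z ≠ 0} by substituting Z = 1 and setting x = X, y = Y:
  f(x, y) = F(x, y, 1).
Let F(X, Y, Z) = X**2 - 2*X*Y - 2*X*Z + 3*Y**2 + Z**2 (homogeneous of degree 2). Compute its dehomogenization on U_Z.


f(x, y) = x**2 - 2*x*y - 2*x + 3*y**2 + 1

On U_Z we set Z = 1. Each monomial c·X^i·Y^j·Z^k in F becomes c·x^i·y^j·1^k = c·x^i·y^j.
Substituting Z = 1: F(X, Y, 1) = x**2 - 2*x*y - 2*x + 3*y**2 + 1.
Note: deg(f) ≤ deg(F) = 2; strict inequality happens when F is divisible by Z (lost terms).


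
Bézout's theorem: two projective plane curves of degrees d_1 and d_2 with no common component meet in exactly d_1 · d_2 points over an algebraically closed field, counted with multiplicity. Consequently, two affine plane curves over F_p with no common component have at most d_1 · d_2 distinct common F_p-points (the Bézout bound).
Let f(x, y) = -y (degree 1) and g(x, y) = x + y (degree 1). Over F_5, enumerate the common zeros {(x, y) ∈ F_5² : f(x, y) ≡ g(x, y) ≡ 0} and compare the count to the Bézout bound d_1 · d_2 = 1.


Common zeros: {(0, 0)}; count = 1; Bézout bound = 1.

deg(f) = 1, deg(g) = 1, so Bézout bound = 1.
Scan x ∈ F_5. For each x, list the y ∈ F_5 with f(x, y) ≡ 0 and those with g(x, y) ≡ 0 (mod 5); the common zeros in that column are the intersection.
  x = 0: f ≡ 0 at y ∈ {0}; g ≡ 0 at y ∈ {0}; common: {0}.
  x = 1: f ≡ 0 at y ∈ {0}; g ≡ 0 at y ∈ {4}; common: ∅.
  x = 2: f ≡ 0 at y ∈ {0}; g ≡ 0 at y ∈ {3}; common: ∅.
  x = 3: f ≡ 0 at y ∈ {0}; g ≡ 0 at y ∈ {2}; common: ∅.
  x = 4: f ≡ 0 at y ∈ {0}; g ≡ 0 at y ∈ {1}; common: ∅.
Collecting: common zeros = {(0, 0)}, so the count is 1.
Comparison with the Bézout bound: 1 ≤ 1 = deg(f)·deg(g), as expected for curves with no common component (the bound is attained).


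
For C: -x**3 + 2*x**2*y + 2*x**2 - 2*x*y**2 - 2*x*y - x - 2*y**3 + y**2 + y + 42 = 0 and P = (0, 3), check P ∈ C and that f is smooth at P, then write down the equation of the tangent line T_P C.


Tangent line at P: -25*x - 47*y + 141 = 0.

Step 1: f(0, 3) = 0, so P lies on C.
Step 2: partial derivatives
  f_x(x, y) = -3*x**2 + 4*x*y + 4*x - 2*y**2 - 2*y - 1, f_y(x, y) = 2*x**2 - 4*x*y - 2*x - 6*y**2 + 2*y + 1.
  f_x(P) = -25, f_y(P) = -47 (gradient nonzero, so P is smooth).
Step 3: tangent line at P: -25·(x − 0) + -47·(y − 3) = 0.
Expanding: -25*x - 47*y + 141 = 0.


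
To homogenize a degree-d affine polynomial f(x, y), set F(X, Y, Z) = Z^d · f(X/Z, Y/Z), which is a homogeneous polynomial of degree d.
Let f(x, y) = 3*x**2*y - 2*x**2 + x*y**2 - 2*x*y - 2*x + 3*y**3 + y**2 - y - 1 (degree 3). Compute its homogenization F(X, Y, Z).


F(X, Y, Z) = 3*X**2*Y - 2*X**2*Z + X*Y**2 - 2*X*Y*Z - 2*X*Z**2 + 3*Y**3 + Y**2*Z - Y*Z**2 - Z**3

deg(f) = 3.
Substitute x = X/Z, y = Y/Z into f, then multiply by Z^3.
  monomial 3·x^2·y^1 ↦ 3·X^2·Y^1·Z^0.
  monomial -2·x^2·y^0 ↦ -2·X^2·Y^0·Z^1.
  monomial 1·x^1·y^2 ↦ 1·X^1·Y^2·Z^0.
  monomial -2·x^1·y^1 ↦ -2·X^1·Y^1·Z^1.
  monomial -2·x^1·y^0 ↦ -2·X^1·Y^0·Z^2.
  monomial 3·x^0·y^3 ↦ 3·X^0·Y^3·Z^0.
  monomial 1·x^0·y^2 ↦ 1·X^0·Y^2·Z^1.
  monomial -1·x^0·y^1 ↦ -1·X^0·Y^1·Z^2.
  monomial -1·x^0·y^0 ↦ -1·X^0·Y^0·Z^3.
Collecting: F(X, Y, Z) = 3*X**2*Y - 2*X**2*Z + X*Y**2 - 2*X*Y*Z - 2*X*Z**2 + 3*Y**3 + Y**2*Z - Y*Z**2 - Z**3.


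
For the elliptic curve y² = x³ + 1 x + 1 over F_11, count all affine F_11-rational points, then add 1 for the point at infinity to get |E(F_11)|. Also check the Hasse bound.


Affine points = {(0, 1), (0, 10), (1, 5), (1, 6), (2, 0), (3, 3), (3, 8), (4, 5), (4, 6), (6, 5), (6, 6), (8, 2), (8, 9)}; affine count = 13; |E(F_11)| = 14.

Discriminant check: Δ ∝ 4a³ + 27b² = 4·1³ + 27·1² = 4·1 + 27·1 ≡ 9 (mod 11). Nonzero ⇒ E is nonsingular.
For each x ∈ F_11, compute rhs = x³ + 1·x + 1 mod 11, then count y ∈ F_11 with y² ≡ rhs.
  x = 0: rhs = 1, matching y values: 1, 10 (2 points).
  x = 1: rhs = 3, matching y values: 5, 6 (2 points).
  x = 2: rhs = 0, matching y values: 0 (1 points).
  x = 3: rhs = 9, matching y values: 3, 8 (2 points).
  x = 4: rhs = 3, matching y values: 5, 6 (2 points).
  x = 5: rhs = 10, matching y values: none (0 points).
  x = 6: rhs = 3, matching y values: 5, 6 (2 points).
  x = 7: rhs = 10, matching y values: none (0 points).
  x = 8: rhs = 4, matching y values: 2, 9 (2 points).
  x = 9: rhs = 2, matching y values: none (0 points).
  x = 10: rhs = 10, matching y values: none (0 points).
Total affine count: 13.
Full point count |E(F_11)| = 13 + 1 = 14.
Hasse bound: |14 − (11+1)| = |2| = 2 ≤ 2√11 ≈ 6.6332 ✓.


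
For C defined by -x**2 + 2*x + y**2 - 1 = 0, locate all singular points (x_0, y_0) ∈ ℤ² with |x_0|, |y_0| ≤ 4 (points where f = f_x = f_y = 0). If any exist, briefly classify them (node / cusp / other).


Singular points: {(1, 0)}; classification: node.

Compute partial derivatives:
  f_x = 2 - 2*x.
  f_y = 2*y.
Scan x_0 ∈ {−4, ..., 4}. For each x_0, f_y(x_0, y) is a polynomial in y; find its integer roots y ∈ {−4, ..., 4}, then test f_x and f at those candidates.
  x = -4: f_y(-4, y) = 2*y; vanishes at y ∈ {0}. (-4, 0): f_x = 10 ≠ 0.
  x = -3: f_y(-3, y) = 2*y; vanishes at y ∈ {0}. (-3, 0): f_x = 8 ≠ 0.
  x = -2: f_y(-2, y) = 2*y; vanishes at y ∈ {0}. (-2, 0): f_x = 6 ≠ 0.
  x = -1: f_y(-1, y) = 2*y; vanishes at y ∈ {0}. (-1, 0): f_x = 4 ≠ 0.
  x = 0: f_y(0, y) = 2*y; vanishes at y ∈ {0}. (0, 0): f_x = 2 ≠ 0.
  x = 1: f_y(1, y) = 2*y; vanishes at y ∈ {0}. (1, 0): f_x = 0, f = 0 — SINGULAR.
  x = 2: f_y(2, y) = 2*y; vanishes at y ∈ {0}. (2, 0): f_x = -2 ≠ 0.
  x = 3: f_y(3, y) = 2*y; vanishes at y ∈ {0}. (3, 0): f_x = -4 ≠ 0.
  x = 4: f_y(4, y) = 2*y; vanishes at y ∈ {0}. (4, 0): f_x = -6 ≠ 0.
Only singular point on the grid: (1, 0).
Classify: substitute x = 1 + u, y = 0 + v and expand: f = -u**2 + v**2.
No constant or linear terms (consistent with a singular point). Quadratic part: -u**2 + v**2. Cubic part: 0.
The quadratic part v**2 - u**2 = (v − u)(v + u) splits into two distinct linear factors, so there are two distinct tangent lines y − 0 = ±(x − 1) — this is a node (ordinary double point).
Classification: node.


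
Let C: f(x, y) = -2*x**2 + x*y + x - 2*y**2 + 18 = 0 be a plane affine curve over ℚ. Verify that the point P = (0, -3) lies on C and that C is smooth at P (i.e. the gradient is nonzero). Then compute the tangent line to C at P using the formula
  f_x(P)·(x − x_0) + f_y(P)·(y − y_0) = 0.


Tangent line at P: -2*x + 12*y + 36 = 0.

Step 1: f(0, -3) = 0, so P lies on C.
Step 2: partial derivatives
  f_x(x, y) = -4*x + y + 1, f_y(x, y) = x - 4*y.
  f_x(P) = -2, f_y(P) = 12 (gradient nonzero, so P is smooth).
Step 3: tangent line at P: -2·(x − 0) + 12·(y − -3) = 0.
Expanding: -2*x + 12*y + 36 = 0.


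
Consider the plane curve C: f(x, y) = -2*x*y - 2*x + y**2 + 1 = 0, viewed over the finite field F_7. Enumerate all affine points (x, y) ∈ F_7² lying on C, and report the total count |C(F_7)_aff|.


Affine F_7-points: {(1, 4), (1, 5), (2, 2), (3, 3), (4, 0), (4, 1)}; count = 6.

For each of the 49 pairs (x, y) ∈ F_7², evaluate f(x, y) mod 7. Record the zeros.
  x = 0: [0↦1, 1↦2, 2↦5, 3↦3, 4↦3, 5↦5, 6↦2]  zeros at y ∈ ∅
  x = 1: [0↦6, 1↦5, 2↦6, 3↦2, 4↦0, 5↦0, 6↦2]  zeros at y ∈ {4, 5}
  x = 2: [0↦4, 1↦1, 2↦0, 3↦1, 4↦4, 5↦2, 6↦2]  zeros at y ∈ {2}
  x = 3: [0↦2, 1↦4, 2↦1, 3↦0, 4↦1, 5↦4, 6↦2]  zeros at y ∈ {3}
  x = 4: [0↦0, 1↦0, 2↦2, 3↦6, 4↦5, 5↦6, 6↦2]  zeros at y ∈ {0, 1}
  x = 5: [0↦5, 1↦3, 2↦3, 3↦5, 4↦2, 5↦1, 6↦2]  zeros at y ∈ ∅
  x = 6: [0↦3, 1↦6, 2↦4, 3↦4, 4↦6, 5↦3, 6↦2]  zeros at y ∈ ∅
Collecting zeros: affine points = {(1, 4), (1, 5), (2, 2), (3, 3), (4, 0), (4, 1)}.
Total count |C(F_7)_aff| = 6.


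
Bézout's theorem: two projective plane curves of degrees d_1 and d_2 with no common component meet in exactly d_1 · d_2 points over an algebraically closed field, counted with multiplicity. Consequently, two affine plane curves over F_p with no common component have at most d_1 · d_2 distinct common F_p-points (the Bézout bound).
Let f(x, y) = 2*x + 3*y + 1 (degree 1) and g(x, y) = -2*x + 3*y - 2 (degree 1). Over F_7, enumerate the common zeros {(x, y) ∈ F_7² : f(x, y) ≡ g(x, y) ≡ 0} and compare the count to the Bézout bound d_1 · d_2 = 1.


Common zeros: {(1, 6)}; count = 1; Bézout bound = 1.

deg(f) = 1, deg(g) = 1, so Bézout bound = 1.
Scan x ∈ F_7. For each x, list the y ∈ F_7 with f(x, y) ≡ 0 and those with g(x, y) ≡ 0 (mod 7); the common zeros in that column are the intersection.
  x = 0: f ≡ 0 at y ∈ {2}; g ≡ 0 at y ∈ {3}; common: ∅.
  x = 1: f ≡ 0 at y ∈ {6}; g ≡ 0 at y ∈ {6}; common: {6}.
  x = 2: f ≡ 0 at y ∈ {3}; g ≡ 0 at y ∈ {2}; common: ∅.
  x = 3: f ≡ 0 at y ∈ {0}; g ≡ 0 at y ∈ {5}; common: ∅.
  x = 4: f ≡ 0 at y ∈ {4}; g ≡ 0 at y ∈ {1}; common: ∅.
  x = 5: f ≡ 0 at y ∈ {1}; g ≡ 0 at y ∈ {4}; common: ∅.
  x = 6: f ≡ 0 at y ∈ {5}; g ≡ 0 at y ∈ {0}; common: ∅.
Collecting: common zeros = {(1, 6)}, so the count is 1.
Comparison with the Bézout bound: 1 ≤ 1 = deg(f)·deg(g), as expected for curves with no common component (the bound is attained).


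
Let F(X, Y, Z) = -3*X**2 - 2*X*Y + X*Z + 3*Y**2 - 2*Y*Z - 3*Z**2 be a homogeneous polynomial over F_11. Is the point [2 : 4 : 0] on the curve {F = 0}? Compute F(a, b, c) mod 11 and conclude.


F(2,4,0) ≡ 9 (mod 11); P is NOT on the curve.

Evaluate F(2, 4, 0) term-by-term (mod 11).
  -3*X**2 ↦ -3·4·1·1 = -12
  -2*X*Y ↦ -2·2·4·1 = -16
  X*Z ↦ 1·2·1·0 = 0
  3*Y**2 ↦ 3·1·16·1 = 48
  -2*Y*Z ↦ -2·1·4·0 = 0
  -3*Z**2 ↦ -3·1·1·0 = 0
Sum: F(2, 4, 0) = (-12) + (-16) + (0) + (48) + (0) + (0) = 20.
Reducing mod 11: 20 ≡ 9 (mod 11).
Since F(a, b, c) ≡ 9 ≠ 0 (mod 11), P does NOT lie on the curve.


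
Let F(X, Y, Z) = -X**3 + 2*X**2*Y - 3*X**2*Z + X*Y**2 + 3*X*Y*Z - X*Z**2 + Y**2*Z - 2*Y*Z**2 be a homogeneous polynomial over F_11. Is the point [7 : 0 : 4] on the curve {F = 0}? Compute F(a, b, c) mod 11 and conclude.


F(7,0,4) ≡ 2 (mod 11); P is NOT on the curve.

Evaluate F(7, 0, 4) term-by-term (mod 11).
  -X**3 ↦ -1·343·1·1 = -343
  2*X**2*Y ↦ 2·49·0·1 = 0
  -3*X**2*Z ↦ -3·49·1·4 = -588
  X*Y**2 ↦ 1·7·0·1 = 0
  3*X*Y*Z ↦ 3·7·0·4 = 0
  -X*Z**2 ↦ -1·7·1·16 = -112
  Y**2*Z ↦ 1·1·0·4 = 0
  -2*Y*Z**2 ↦ -2·1·0·16 = 0
Sum: F(7, 0, 4) = (-343) + (0) + (-588) + (0) + (0) + (-112) + (0) + (0) = -1043.
Reducing mod 11: -1043 ≡ 2 (mod 11).
Since F(a, b, c) ≡ 2 ≠ 0 (mod 11), P does NOT lie on the curve.


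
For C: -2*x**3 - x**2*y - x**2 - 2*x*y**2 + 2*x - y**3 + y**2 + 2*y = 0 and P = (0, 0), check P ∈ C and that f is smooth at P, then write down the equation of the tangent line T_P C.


Tangent line at P: 2*x + 2*y = 0.

Step 1: f(0, 0) = 0, so P lies on C.
Step 2: partial derivatives
  f_x(x, y) = -6*x**2 - 2*x*y - 2*x - 2*y**2 + 2, f_y(x, y) = -x**2 - 4*x*y - 3*y**2 + 2*y + 2.
  f_x(P) = 2, f_y(P) = 2 (gradient nonzero, so P is smooth).
Step 3: tangent line at P: 2·(x − 0) + 2·(y − 0) = 0.
Expanding: 2*x + 2*y = 0.


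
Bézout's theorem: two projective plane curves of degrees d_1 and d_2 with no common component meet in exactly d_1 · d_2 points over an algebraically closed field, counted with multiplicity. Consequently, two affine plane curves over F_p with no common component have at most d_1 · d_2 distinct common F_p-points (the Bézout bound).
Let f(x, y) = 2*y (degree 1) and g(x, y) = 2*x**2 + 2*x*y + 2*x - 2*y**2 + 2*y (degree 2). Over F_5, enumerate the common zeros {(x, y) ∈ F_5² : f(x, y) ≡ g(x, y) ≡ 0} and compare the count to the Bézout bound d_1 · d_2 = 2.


Common zeros: {(0, 0), (4, 0)}; count = 2; Bézout bound = 2.

deg(f) = 1, deg(g) = 2, so Bézout bound = 2.
Scan x ∈ F_5. For each x, list the y ∈ F_5 with f(x, y) ≡ 0 and those with g(x, y) ≡ 0 (mod 5); the common zeros in that column are the intersection.
  x = 0: f ≡ 0 at y ∈ {0}; g ≡ 0 at y ∈ {0, 1}; common: {0}.
  x = 1: f ≡ 0 at y ∈ {0}; g ≡ 0 at y ∈ ∅; common: ∅.
  x = 2: f ≡ 0 at y ∈ {0}; g ≡ 0 at y ∈ ∅; common: ∅.
  x = 3: f ≡ 0 at y ∈ {0}; g ≡ 0 at y ∈ {1, 3}; common: ∅.
  x = 4: f ≡ 0 at y ∈ {0}; g ≡ 0 at y ∈ {0}; common: {0}.
Collecting: common zeros = {(0, 0), (4, 0)}, so the count is 2.
Comparison with the Bézout bound: 2 ≤ 2 = deg(f)·deg(g), as expected for curves with no common component (the bound is attained).


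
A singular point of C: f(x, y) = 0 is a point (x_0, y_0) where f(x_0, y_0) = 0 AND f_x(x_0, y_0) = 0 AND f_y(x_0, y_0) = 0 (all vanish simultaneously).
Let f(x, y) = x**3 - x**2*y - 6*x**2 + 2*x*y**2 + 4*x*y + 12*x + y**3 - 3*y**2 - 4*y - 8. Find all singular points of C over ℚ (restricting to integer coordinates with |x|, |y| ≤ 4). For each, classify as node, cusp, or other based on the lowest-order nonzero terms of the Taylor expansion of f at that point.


Singular points: {(2, 0)}; classification: cusp.

Compute partial derivatives:
  f_x = 3*x**2 - 2*x*y - 12*x + 2*y**2 + 4*y + 12.
  f_y = -x**2 + 4*x*y + 4*x + 3*y**2 - 6*y - 4.
Scan x_0 ∈ {−4, ..., 4}. For each x_0, f_y(x_0, y) is a polynomial in y; find its integer roots y ∈ {−4, ..., 4}, then test f_x and f at those candidates.
  x = -4: f_y(-4, y) = 3*y**2 - 22*y - 36; no integer root y with |y| ≤ 4.
  x = -3: f_y(-3, y) = 3*y**2 - 18*y - 25; no integer root y with |y| ≤ 4.
  x = -2: f_y(-2, y) = 3*y**2 - 14*y - 16; no integer root y with |y| ≤ 4.
  x = -1: f_y(-1, y) = 3*y**2 - 10*y - 9; no integer root y with |y| ≤ 4.
  x = 0: f_y(0, y) = 3*y**2 - 6*y - 4; no integer root y with |y| ≤ 4.
  x = 1: f_y(1, y) = 3*y**2 - 2*y - 1; vanishes at y ∈ {1}. (1, 1): f_x = 7 ≠ 0.
  x = 2: f_y(2, y) = 3*y**2 + 2*y; vanishes at y ∈ {0}. (2, 0): f_x = 0, f = 0 — SINGULAR.
  x = 3: f_y(3, y) = 3*y**2 + 6*y - 1; no integer root y with |y| ≤ 4.
  x = 4: f_y(4, y) = 3*y**2 + 10*y - 4; no integer root y with |y| ≤ 4.
Only singular point on the grid: (2, 0).
Classify: substitute x = 2 + u, y = 0 + v and expand: f = u**3 - u**2*v + 2*u*v**2 + v**3 + v**2.
No constant or linear terms (consistent with a singular point). Quadratic part: v**2. Cubic part: u**3 - u**2*v + 2*u*v**2 + v**3.
The quadratic part v**2 is a perfect square, so there is a single (double) tangent line v = 0, i.e. y = 0. Restricting the cubic part to that line (v = 0) leaves u**3 ≠ 0, so f is not divisible by v and the branch is v² ≈ -u**3 to lowest order — this is a cusp.
Classification: cusp.


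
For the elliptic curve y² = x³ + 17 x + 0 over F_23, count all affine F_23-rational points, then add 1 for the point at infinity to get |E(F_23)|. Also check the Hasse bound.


Affine points = {(0, 0), (1, 8), (1, 15), (3, 3), (3, 20), (5, 7), (5, 16), (7, 5), (7, 18), (8, 2), (8, 21), (9, 10), (9, 13), (11, 0), (12, 0), (13, 7), (13, 16), (17, 2), (17, 21), (19, 11), (19, 12), (21, 2), (21, 21)}; affine count = 23; |E(F_23)| = 24.

Discriminant check: Δ ∝ 4a³ + 27b² = 4·17³ + 27·0² = 4·4913 + 27·0 ≡ 10 (mod 23). Nonzero ⇒ E is nonsingular.
For each x ∈ F_23, compute rhs = x³ + 17·x + 0 mod 23, then count y ∈ F_23 with y² ≡ rhs.
  x = 0: rhs = 0, matching y values: 0 (1 points).
  x = 1: rhs = 18, matching y values: 8, 15 (2 points).
  x = 2: rhs = 19, matching y values: none (0 points).
  x = 3: rhs = 9, matching y values: 3, 20 (2 points).
  x = 4: rhs = 17, matching y values: none (0 points).
  x = 5: rhs = 3, matching y values: 7, 16 (2 points).
  x = 6: rhs = 19, matching y values: none (0 points).
  x = 7: rhs = 2, matching y values: 5, 18 (2 points).
  x = 8: rhs = 4, matching y values: 2, 21 (2 points).
  x = 9: rhs = 8, matching y values: 10, 13 (2 points).
  x = 10: rhs = 20, matching y values: none (0 points).
  x = 11: rhs = 0, matching y values: 0 (1 points).
  x = 12: rhs = 0, matching y values: 0 (1 points).
  x = 13: rhs = 3, matching y values: 7, 16 (2 points).
  x = 14: rhs = 15, matching y values: none (0 points).
  x = 15: rhs = 19, matching y values: none (0 points).
  x = 16: rhs = 21, matching y values: none (0 points).
  x = 17: rhs = 4, matching y values: 2, 21 (2 points).
  x = 18: rhs = 20, matching y values: none (0 points).
  x = 19: rhs = 6, matching y values: 11, 12 (2 points).
  x = 20: rhs = 14, matching y values: none (0 points).
  x = 21: rhs = 4, matching y values: 2, 21 (2 points).
  x = 22: rhs = 5, matching y values: none (0 points).
Total affine count: 23.
Full point count |E(F_23)| = 23 + 1 = 24.
Hasse bound: |24 − (23+1)| = |0| = 0 ≤ 2√23 ≈ 9.5917 ✓.
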